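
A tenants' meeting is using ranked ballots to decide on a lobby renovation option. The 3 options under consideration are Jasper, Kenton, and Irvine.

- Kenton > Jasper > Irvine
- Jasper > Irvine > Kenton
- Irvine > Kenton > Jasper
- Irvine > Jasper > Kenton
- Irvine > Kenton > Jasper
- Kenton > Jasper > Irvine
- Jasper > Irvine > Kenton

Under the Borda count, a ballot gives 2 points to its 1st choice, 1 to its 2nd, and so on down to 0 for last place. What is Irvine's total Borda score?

8

Borda scores:
  Jasper: 1 + 2 + 0 + 1 + 0 + 1 + 2 = 7
  Kenton: 2 + 0 + 1 + 0 + 1 + 2 + 0 = 6
  Irvine: 0 + 1 + 2 + 2 + 2 + 0 + 1 = 8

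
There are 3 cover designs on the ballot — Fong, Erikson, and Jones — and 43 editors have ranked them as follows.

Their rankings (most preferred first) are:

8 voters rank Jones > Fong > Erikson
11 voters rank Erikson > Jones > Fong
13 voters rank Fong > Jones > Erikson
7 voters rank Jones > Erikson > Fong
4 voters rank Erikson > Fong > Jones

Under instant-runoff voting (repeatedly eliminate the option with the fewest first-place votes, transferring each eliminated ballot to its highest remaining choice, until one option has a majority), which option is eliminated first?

Round 1: Erikson 15, Jones 15, Fong 13. Fong has the fewest and is eliminated.
Round 2: Jones 28, Erikson 15. Jones has a majority.

Fong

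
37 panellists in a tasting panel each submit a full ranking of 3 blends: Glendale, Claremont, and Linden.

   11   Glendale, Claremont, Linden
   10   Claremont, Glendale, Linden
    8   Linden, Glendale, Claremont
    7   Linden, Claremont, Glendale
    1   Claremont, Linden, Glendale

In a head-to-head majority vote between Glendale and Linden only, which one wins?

Ballots ranking Glendale above Linden: 11+10 = 21.
Ballots ranking Linden above Glendale: 8+7+1 = 16.
Glendale wins the head-to-head, 21–16.

Glendale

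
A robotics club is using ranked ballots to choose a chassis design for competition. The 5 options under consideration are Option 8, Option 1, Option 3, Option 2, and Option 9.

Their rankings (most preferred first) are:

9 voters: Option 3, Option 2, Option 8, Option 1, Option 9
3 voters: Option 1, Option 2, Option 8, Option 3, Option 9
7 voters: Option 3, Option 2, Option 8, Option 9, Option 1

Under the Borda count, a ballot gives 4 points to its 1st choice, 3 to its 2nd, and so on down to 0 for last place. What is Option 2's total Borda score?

Borda scores:
  Option 8: 9·2 + 3·2 + 7·2 = 38
  Option 1: 9·1 + 3·4 + 7·0 = 21
  Option 3: 9·4 + 3·1 + 7·4 = 67
  Option 2: 9·3 + 3·3 + 7·3 = 57
  Option 9: 9·0 + 3·0 + 7·1 = 7

57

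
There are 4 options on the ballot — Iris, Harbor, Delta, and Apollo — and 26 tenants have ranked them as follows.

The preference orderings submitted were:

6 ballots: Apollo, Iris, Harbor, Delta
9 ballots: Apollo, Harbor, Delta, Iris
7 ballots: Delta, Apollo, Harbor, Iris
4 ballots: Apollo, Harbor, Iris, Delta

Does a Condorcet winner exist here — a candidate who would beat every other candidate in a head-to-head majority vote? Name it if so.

Head-to-head results (26 voters total):
Iris vs Harbor: Harbor wins 20–6.
Iris vs Delta: Delta wins 16–10.
Iris vs Apollo: Apollo wins 26–0.
Harbor vs Delta: Harbor wins 19–7.
Harbor vs Apollo: Apollo wins 26–0.
Delta vs Apollo: Apollo wins 19–7.
Apollo beats each rival — Iris (26–0), Harbor (26–0), Delta (19–7) — so Apollo is the Condorcet winner.

Apollo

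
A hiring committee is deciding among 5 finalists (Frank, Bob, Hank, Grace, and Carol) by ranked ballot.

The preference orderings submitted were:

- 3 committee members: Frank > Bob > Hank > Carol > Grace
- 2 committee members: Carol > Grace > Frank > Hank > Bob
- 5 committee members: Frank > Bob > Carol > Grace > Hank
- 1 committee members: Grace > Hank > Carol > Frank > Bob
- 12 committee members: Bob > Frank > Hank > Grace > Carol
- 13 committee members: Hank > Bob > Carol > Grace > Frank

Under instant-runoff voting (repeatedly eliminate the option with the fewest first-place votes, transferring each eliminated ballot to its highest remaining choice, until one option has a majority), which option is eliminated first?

Round 1: Hank 13, Bob 12, Frank 8, Carol 2, Grace 1. Grace has the fewest and is eliminated.
Round 2: Hank 14, Bob 12, Frank 8, Carol 2. Carol has the fewest and is eliminated.
Round 3: Hank 14, Bob 12, Frank 10. Frank has the fewest and is eliminated.
Round 4: Bob 20, Hank 16. Bob has a majority.

Grace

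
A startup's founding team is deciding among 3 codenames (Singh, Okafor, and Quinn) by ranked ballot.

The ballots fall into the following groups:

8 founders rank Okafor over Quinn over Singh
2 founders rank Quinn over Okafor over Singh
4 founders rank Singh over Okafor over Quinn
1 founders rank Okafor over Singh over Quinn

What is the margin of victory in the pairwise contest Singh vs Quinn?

5

Ballots ranking Singh above Quinn: 4+1 = 5.
Ballots ranking Quinn above Singh: 8+2 = 10.
Quinn wins 10–5, a margin of 5.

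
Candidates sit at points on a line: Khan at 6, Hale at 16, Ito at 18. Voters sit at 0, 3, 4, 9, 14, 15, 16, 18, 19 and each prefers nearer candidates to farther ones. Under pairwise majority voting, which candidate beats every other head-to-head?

Hale

With single-peaked preferences on a line, the Condorcet winner is the candidate closest to the median voter.
The median voter (position 14) is closest to Hale at 16.
Check: Hale vs Khan — voters closer to Hale: 5 of 9.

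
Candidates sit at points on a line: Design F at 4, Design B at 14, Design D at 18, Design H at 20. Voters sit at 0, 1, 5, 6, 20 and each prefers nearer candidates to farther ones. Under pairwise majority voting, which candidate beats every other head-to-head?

With single-peaked preferences on a line, the Condorcet winner is the candidate closest to the median voter.
The median voter (position 5) is closest to Design F at 4.
Check: Design F vs Design B — voters closer to Design F: 4 of 5.

Design F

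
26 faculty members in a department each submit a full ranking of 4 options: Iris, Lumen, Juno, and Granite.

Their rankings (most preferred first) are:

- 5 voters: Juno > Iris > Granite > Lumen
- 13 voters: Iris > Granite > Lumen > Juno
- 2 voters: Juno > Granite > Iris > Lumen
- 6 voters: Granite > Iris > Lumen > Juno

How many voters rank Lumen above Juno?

Ballots ranking Lumen above Juno: 13+6 = 19.
Ballots ranking Juno above Lumen: 5+2 = 7.
So 19 of 26 voters prefer Lumen to Juno.

19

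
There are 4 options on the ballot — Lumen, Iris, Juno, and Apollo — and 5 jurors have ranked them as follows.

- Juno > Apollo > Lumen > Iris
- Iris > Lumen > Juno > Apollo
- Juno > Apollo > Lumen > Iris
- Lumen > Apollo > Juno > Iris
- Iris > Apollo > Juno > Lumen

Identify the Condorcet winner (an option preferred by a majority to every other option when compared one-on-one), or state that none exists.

Juno

Head-to-head results (5 voters total):
Lumen vs Iris: Lumen wins 3–2.
Lumen vs Juno: Juno wins 3–2.
Lumen vs Apollo: Apollo wins 3–2.
Iris vs Juno: Juno wins 3–2.
Iris vs Apollo: Apollo wins 3–2.
Juno vs Apollo: Juno wins 3–2.
Juno beats each rival — Lumen (3–2), Iris (3–2), Apollo (3–2) — so Juno is the Condorcet winner.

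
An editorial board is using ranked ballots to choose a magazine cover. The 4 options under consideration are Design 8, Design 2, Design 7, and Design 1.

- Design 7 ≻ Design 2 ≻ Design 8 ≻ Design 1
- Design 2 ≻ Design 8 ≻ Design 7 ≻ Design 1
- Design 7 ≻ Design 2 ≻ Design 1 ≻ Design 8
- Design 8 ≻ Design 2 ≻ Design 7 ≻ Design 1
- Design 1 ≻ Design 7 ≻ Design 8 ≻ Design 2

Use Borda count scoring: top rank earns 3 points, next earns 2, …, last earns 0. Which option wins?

Borda scores:
  Design 8: 1 + 2 + 0 + 3 + 1 = 7
  Design 2: 2 + 3 + 2 + 2 + 0 = 9
  Design 7: 3 + 1 + 3 + 1 + 2 = 10
  Design 1: 0 + 0 + 1 + 0 + 3 = 4
Design 7 has the highest total.

Design 7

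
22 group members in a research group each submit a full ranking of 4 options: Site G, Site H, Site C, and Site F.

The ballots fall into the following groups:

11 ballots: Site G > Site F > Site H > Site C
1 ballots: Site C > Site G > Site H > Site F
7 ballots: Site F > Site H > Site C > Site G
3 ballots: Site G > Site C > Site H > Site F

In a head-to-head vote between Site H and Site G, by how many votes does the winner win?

8

Ballots ranking Site H above Site G: 7.
Ballots ranking Site G above Site H: 11+1+3 = 15.
Site G wins 15–7, a margin of 8.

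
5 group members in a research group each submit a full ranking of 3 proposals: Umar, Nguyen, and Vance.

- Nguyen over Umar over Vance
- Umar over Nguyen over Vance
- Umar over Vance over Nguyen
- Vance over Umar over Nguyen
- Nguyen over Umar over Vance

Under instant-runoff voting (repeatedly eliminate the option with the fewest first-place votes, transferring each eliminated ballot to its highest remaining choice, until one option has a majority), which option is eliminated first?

Vance

Round 1: Umar 2, Nguyen 2, Vance 1. Vance has the fewest and is eliminated.
Round 2: Umar 3, Nguyen 2. Umar has a majority.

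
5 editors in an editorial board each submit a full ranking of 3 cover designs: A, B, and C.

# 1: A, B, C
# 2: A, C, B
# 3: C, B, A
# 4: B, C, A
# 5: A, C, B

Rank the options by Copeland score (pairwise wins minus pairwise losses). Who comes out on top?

A

Pairwise results:
  A vs B: A wins 3–2.
  A vs C: A wins 3–2.
  B vs C: C wins 3–2.
Copeland scores (wins − losses):
  A: 2 − 0 = 2
  B: 0 − 2 = -2
  C: 1 − 1 = 0
A has the best Copeland score.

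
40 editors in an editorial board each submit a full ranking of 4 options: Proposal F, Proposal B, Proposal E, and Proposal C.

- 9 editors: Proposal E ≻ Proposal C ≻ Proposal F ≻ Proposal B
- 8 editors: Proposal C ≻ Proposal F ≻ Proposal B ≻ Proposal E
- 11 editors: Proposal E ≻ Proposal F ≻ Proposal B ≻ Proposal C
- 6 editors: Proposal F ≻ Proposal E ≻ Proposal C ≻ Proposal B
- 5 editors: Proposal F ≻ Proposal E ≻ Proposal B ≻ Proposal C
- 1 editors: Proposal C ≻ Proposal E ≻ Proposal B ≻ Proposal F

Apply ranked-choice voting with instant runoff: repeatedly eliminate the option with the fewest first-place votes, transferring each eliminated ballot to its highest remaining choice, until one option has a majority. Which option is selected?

Proposal E

Round 1: Proposal E 20, Proposal F 11, Proposal C 9, Proposal B 0. Proposal B has the fewest and is eliminated.
Round 2: Proposal E 20, Proposal F 11, Proposal C 9. Proposal C has the fewest and is eliminated.
Round 3: Proposal E 21, Proposal F 19. Proposal E has a majority.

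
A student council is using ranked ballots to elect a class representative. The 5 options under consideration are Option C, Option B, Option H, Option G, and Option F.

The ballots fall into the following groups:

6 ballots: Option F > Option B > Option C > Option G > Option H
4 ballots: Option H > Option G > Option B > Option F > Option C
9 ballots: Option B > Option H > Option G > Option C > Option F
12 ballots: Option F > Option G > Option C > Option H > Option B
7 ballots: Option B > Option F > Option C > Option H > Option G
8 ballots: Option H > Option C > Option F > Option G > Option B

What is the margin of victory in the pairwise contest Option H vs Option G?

Ballots ranking Option H above Option G: 4+9+7+8 = 28.
Ballots ranking Option G above Option H: 6+12 = 18.
Option H wins 28–18, a margin of 10.

10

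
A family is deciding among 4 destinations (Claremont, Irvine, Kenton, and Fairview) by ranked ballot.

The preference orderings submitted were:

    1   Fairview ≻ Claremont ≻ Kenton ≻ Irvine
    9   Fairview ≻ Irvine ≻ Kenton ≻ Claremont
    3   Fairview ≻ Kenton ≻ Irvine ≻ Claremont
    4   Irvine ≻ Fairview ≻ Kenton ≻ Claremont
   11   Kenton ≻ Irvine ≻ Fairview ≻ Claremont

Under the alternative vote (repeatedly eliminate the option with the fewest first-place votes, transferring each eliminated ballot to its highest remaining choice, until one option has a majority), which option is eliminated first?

Round 1: Fairview 13, Kenton 11, Irvine 4, Claremont 0. Claremont has the fewest and is eliminated.
Round 2: Fairview 13, Kenton 11, Irvine 4. Irvine has the fewest and is eliminated.
Round 3: Fairview 17, Kenton 11. Fairview has a majority.

Claremont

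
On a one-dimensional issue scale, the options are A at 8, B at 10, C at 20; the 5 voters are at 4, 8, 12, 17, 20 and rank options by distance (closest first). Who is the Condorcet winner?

B

With single-peaked preferences on a line, the Condorcet winner is the candidate closest to the median voter.
The median voter (position 12) is closest to B at 10.
Check: B vs C — voters closer to B: 3 of 5.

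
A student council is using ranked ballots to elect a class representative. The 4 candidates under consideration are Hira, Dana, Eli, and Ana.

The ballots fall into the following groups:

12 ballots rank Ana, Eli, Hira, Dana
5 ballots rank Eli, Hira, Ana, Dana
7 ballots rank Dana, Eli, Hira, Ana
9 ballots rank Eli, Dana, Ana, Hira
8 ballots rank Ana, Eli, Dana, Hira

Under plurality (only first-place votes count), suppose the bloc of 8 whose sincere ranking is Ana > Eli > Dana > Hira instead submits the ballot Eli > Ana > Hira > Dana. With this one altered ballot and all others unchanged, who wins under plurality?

Eli

First-place totals with the altered ballot: Hira 0, Dana 7, Eli 22, Ana 12.
The switch changes the winner from Ana to Eli.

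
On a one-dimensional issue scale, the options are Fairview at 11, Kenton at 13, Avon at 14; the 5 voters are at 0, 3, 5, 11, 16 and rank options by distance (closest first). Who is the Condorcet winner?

Fairview

With single-peaked preferences on a line, the Condorcet winner is the candidate closest to the median voter.
The median voter (position 5) is closest to Fairview at 11.
Check: Fairview vs Avon — voters closer to Fairview: 4 of 5.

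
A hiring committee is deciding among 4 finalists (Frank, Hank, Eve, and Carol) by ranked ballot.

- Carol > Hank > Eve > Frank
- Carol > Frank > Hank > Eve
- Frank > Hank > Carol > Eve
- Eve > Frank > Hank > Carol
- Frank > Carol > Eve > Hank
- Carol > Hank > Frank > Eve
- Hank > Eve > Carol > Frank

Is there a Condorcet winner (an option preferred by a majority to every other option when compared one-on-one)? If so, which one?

Carol

Head-to-head results (7 voters total):
Frank vs Hank: Frank wins 4–3.
Frank vs Eve: Frank wins 4–3.
Frank vs Carol: Carol wins 4–3.
Hank vs Eve: Hank wins 5–2.
Hank vs Carol: Carol wins 4–3.
Eve vs Carol: Carol wins 5–2.
Carol beats each rival — Frank (4–3), Hank (4–3), Eve (5–2) — so Carol is the Condorcet winner.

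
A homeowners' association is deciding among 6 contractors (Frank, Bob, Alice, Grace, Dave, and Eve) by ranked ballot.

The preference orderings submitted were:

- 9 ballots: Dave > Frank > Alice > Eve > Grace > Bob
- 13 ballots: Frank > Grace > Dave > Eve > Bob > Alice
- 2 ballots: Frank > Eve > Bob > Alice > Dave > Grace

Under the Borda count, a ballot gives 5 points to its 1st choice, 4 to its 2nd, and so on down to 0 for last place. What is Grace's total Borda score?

61

Borda scores:
  Frank: 9·4 + 13·5 + 2·5 = 111
  Bob: 9·0 + 13·1 + 2·3 = 19
  Alice: 9·3 + 13·0 + 2·2 = 31
  Grace: 9·1 + 13·4 + 2·0 = 61
  Dave: 9·5 + 13·3 + 2·1 = 86
  Eve: 9·2 + 13·2 + 2·4 = 52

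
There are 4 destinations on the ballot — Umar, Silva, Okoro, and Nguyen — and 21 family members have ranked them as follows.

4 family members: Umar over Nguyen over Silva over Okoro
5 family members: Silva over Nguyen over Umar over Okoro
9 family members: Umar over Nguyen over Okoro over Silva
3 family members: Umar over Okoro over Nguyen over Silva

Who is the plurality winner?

First-place vote totals:
  Umar: 16
  Silva: 5
  Okoro: 0
  Nguyen: 0
Umar has the most first-place votes.

Umar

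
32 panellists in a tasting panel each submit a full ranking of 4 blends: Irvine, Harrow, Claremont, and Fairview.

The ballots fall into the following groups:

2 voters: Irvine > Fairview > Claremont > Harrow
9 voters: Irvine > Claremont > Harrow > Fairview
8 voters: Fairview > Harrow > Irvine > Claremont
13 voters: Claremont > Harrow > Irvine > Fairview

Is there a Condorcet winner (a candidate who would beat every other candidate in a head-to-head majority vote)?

Head-to-head results (32 voters total):
Irvine vs Harrow: Harrow wins 21–11.
Irvine vs Claremont: Irvine wins 19–13.
Irvine vs Fairview: Irvine wins 24–8.
Harrow vs Claremont: Claremont wins 24–8.
Harrow vs Fairview: Harrow wins 22–10.
Claremont vs Fairview: Claremont wins 22–10.
No candidate beats all others: Irvine beats Claremont beats Harrow beats Irvine, a majority cycle.

No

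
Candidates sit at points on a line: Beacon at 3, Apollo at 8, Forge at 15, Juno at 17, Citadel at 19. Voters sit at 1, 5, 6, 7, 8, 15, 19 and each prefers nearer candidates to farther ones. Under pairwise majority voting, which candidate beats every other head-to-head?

Apollo

With single-peaked preferences on a line, the Condorcet winner is the candidate closest to the median voter.
The median voter (position 7) is closest to Apollo at 8.
Check: Apollo vs Beacon — voters closer to Apollo: 5 of 7.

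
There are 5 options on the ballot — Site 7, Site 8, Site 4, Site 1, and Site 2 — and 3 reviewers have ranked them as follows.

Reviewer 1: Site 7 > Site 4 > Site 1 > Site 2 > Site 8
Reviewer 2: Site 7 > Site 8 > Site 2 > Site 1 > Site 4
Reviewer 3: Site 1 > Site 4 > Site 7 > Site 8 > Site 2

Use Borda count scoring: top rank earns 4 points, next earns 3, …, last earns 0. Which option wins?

Site 7

Borda scores:
  Site 7: 4 + 4 + 2 = 10
  Site 8: 0 + 3 + 1 = 4
  Site 4: 3 + 0 + 3 = 6
  Site 1: 2 + 1 + 4 = 7
  Site 2: 1 + 2 + 0 = 3
Site 7 has the highest total.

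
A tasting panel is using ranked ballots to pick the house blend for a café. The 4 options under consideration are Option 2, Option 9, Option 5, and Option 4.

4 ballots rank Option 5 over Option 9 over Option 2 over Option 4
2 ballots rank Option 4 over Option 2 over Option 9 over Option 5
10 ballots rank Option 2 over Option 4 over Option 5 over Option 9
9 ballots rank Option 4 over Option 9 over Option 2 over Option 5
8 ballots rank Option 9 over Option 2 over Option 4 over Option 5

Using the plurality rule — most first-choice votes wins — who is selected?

First-place vote totals:
  Option 2: 10
  Option 9: 8
  Option 5: 4
  Option 4: 11
Option 4 has the most first-place votes.

Option 4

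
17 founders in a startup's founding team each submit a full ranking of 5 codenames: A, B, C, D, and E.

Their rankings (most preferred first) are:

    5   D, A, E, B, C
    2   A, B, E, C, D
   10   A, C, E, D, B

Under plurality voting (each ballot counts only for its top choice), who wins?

A

First-place vote totals:
  A: 12
  B: 0
  C: 0
  D: 5
  E: 0
A has the most first-place votes.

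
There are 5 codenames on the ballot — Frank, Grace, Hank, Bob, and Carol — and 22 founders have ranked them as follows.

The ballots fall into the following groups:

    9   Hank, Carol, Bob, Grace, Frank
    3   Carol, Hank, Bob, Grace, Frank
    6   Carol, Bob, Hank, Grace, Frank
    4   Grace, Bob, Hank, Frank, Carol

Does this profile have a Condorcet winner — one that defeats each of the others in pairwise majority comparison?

Yes

Head-to-head results (22 voters total):
Frank vs Grace: Grace wins 22–0.
Frank vs Hank: Hank wins 22–0.
Frank vs Bob: Bob wins 22–0.
Frank vs Carol: Carol wins 18–4.
Grace vs Hank: Hank wins 18–4.
Grace vs Bob: Bob wins 18–4.
Grace vs Carol: Carol wins 18–4.
Hank vs Bob: Hank wins 12–10.
Hank vs Carol: Hank wins 13–9.
Bob vs Carol: Carol wins 18–4.
Hank beats each rival — Frank (22–0), Grace (18–4), Bob (12–10), Carol (13–9) — so Hank is the Condorcet winner.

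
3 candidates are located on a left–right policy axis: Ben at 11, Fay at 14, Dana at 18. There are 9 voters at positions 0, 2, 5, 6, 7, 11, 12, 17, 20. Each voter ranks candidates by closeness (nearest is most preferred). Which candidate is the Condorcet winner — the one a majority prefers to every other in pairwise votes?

Ben

With single-peaked preferences on a line, the Condorcet winner is the candidate closest to the median voter.
The median voter (position 7) is closest to Ben at 11.
Check: Ben vs Fay — voters closer to Ben: 7 of 9.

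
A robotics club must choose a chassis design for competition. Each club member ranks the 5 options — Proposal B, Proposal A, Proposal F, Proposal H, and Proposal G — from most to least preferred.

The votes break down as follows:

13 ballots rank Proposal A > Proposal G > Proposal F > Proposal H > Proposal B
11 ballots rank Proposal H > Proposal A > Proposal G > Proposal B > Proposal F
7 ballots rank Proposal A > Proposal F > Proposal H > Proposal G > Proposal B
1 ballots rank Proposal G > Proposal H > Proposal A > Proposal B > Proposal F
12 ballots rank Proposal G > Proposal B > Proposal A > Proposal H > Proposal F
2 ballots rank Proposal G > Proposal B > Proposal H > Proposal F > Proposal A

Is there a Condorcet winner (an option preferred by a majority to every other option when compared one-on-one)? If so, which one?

Head-to-head results (46 voters total):
Proposal B vs Proposal A: Proposal A wins 32–14.
Proposal B vs Proposal F: Proposal B wins 26–20.
Proposal B vs Proposal H: Proposal H wins 32–14.
Proposal B vs Proposal G: Proposal G wins 46–0.
Proposal A vs Proposal F: Proposal A wins 44–2.
Proposal A vs Proposal H: Proposal A wins 32–14.
Proposal A vs Proposal G: Proposal A wins 31–15.
Proposal F vs Proposal H: Proposal H wins 26–20.
Proposal F vs Proposal G: Proposal G wins 39–7.
Proposal H vs Proposal G: Proposal G wins 28–18.
Proposal A beats each rival — Proposal B (32–14), Proposal F (44–2), Proposal H (32–14), Proposal G (31–15) — so Proposal A is the Condorcet winner.

Proposal A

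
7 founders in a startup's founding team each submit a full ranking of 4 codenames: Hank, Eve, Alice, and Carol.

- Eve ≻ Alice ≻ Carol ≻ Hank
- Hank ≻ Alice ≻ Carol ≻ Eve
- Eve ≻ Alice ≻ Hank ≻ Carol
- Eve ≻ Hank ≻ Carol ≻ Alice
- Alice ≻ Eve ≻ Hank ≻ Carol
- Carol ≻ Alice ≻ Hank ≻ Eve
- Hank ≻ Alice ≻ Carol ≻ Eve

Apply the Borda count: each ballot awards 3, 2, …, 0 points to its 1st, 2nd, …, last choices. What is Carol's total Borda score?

Borda scores:
  Hank: 0 + 3 + 1 + 2 + 1 + 1 + 3 = 11
  Eve: 3 + 0 + 3 + 3 + 2 + 0 + 0 = 11
  Alice: 2 + 2 + 2 + 0 + 3 + 2 + 2 = 13
  Carol: 1 + 1 + 0 + 1 + 0 + 3 + 1 = 7

7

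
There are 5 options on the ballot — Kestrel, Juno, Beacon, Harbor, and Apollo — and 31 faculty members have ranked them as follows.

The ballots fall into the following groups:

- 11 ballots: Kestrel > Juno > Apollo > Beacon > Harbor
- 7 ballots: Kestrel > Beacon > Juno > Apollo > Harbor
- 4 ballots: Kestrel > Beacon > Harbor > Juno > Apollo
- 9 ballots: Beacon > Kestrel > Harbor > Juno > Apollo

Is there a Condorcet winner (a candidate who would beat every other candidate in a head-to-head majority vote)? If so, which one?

Kestrel

Head-to-head results (31 voters total):
Kestrel vs Juno: Kestrel wins 31–0.
Kestrel vs Beacon: Kestrel wins 22–9.
Kestrel vs Harbor: Kestrel wins 31–0.
Kestrel vs Apollo: Kestrel wins 31–0.
Juno vs Beacon: Beacon wins 20–11.
Juno vs Harbor: Juno wins 18–13.
Juno vs Apollo: Juno wins 31–0.
Beacon vs Harbor: Beacon wins 31–0.
Beacon vs Apollo: Beacon wins 20–11.
Harbor vs Apollo: Apollo wins 18–13.
Kestrel beats each rival — Juno (31–0), Beacon (22–9), Harbor (31–0), Apollo (31–0) — so Kestrel is the Condorcet winner.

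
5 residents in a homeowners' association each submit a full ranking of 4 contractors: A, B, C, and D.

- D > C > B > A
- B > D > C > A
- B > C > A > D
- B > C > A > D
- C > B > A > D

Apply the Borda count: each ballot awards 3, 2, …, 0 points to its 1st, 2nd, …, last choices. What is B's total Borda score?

Borda scores:
  A: 0 + 0 + 1 + 1 + 1 = 3
  B: 1 + 3 + 3 + 3 + 2 = 12
  C: 2 + 1 + 2 + 2 + 3 = 10
  D: 3 + 2 + 0 + 0 + 0 = 5

12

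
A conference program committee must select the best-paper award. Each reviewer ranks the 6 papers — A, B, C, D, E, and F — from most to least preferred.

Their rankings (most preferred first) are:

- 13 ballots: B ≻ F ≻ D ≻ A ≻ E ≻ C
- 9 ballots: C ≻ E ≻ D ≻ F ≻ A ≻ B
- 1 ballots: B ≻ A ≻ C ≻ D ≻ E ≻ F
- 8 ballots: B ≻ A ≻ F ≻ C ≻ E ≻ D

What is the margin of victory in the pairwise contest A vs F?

13

Ballots ranking A above F: 1+8 = 9.
Ballots ranking F above A: 13+9 = 22.
F wins 22–9, a margin of 13.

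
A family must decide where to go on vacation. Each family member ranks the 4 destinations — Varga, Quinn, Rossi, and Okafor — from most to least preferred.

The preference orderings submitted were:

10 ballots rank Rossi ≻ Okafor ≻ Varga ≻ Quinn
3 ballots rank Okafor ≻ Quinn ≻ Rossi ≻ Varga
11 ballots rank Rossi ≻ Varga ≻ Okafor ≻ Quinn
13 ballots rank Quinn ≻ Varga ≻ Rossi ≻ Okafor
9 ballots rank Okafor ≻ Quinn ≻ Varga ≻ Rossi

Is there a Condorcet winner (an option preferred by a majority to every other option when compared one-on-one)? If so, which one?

No Condorcet winner

Head-to-head results (46 voters total):
Varga vs Quinn: Quinn wins 25–21.
Varga vs Rossi: Rossi wins 24–22.
Varga vs Okafor: Varga wins 24–22.
Quinn vs Rossi: Quinn wins 25–21.
Quinn vs Okafor: Okafor wins 33–13.
Rossi vs Okafor: Rossi wins 34–12.
No candidate beats all others: Varga beats Okafor beats Quinn beats Varga, a majority cycle.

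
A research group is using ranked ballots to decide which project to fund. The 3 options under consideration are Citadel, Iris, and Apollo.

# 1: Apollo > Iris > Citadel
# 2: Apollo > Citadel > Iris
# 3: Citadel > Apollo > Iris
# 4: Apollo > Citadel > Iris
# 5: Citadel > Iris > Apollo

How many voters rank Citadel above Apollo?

2

Ballots ranking Citadel above Apollo: 2.
Ballots ranking Apollo above Citadel: 3.
So 2 of 5 voters prefer Citadel to Apollo.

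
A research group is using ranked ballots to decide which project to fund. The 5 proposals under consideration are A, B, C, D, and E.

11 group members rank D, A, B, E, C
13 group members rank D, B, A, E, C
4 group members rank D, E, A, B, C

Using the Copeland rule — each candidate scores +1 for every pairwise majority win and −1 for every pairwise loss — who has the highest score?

Pairwise results:
  A vs B: A wins 15–13.
  A vs C: A wins 28–0.
  A vs D: D wins 28–0.
  A vs E: A wins 24–4.
  B vs C: B wins 28–0.
  B vs D: D wins 28–0.
  B vs E: B wins 24–4.
  C vs D: D wins 28–0.
  C vs E: E wins 28–0.
  D vs E: D wins 28–0.
Copeland scores (wins − losses):
  A: 3 − 1 = 2
  B: 2 − 2 = 0
  C: 0 − 4 = -4
  D: 4 − 0 = 4
  E: 1 − 3 = -2
D has the best Copeland score.

D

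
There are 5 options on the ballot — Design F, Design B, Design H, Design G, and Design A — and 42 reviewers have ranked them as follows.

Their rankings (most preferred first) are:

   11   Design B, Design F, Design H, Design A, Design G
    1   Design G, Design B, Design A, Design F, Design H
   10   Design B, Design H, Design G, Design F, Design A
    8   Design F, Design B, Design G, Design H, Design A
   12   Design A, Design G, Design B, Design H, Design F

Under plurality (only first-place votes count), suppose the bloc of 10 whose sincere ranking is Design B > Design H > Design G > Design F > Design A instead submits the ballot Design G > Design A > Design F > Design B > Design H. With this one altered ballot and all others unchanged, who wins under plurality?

Design A

First-place totals with the altered ballot: Design F 8, Design B 11, Design H 0, Design G 11, Design A 12.
The switch changes the winner from Design B to Design A.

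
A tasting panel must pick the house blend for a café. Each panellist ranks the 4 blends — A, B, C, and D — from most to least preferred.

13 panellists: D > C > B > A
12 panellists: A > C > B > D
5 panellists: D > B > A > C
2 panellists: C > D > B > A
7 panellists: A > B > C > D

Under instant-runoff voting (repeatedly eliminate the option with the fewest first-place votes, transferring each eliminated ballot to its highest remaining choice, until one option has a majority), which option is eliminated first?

Round 1: A 19, D 18, C 2, B 0. B has the fewest and is eliminated.
Round 2: A 19, D 18, C 2. C has the fewest and is eliminated.
Round 3: D 20, A 19. D has a majority.

B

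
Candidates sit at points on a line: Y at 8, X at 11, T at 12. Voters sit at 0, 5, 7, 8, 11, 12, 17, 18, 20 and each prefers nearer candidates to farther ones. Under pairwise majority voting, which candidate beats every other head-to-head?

X

With single-peaked preferences on a line, the Condorcet winner is the candidate closest to the median voter.
The median voter (position 11) is closest to X at 11.
Check: X vs T — voters closer to X: 5 of 9.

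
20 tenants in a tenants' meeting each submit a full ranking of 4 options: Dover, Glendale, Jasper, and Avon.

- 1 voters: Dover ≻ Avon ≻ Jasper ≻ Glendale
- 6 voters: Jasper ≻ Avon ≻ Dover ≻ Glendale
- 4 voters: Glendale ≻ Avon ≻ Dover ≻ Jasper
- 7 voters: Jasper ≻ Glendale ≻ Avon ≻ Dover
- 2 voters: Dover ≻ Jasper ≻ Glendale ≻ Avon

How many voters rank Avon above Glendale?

Ballots ranking Avon above Glendale: 1+6 = 7.
Ballots ranking Glendale above Avon: 4+7+2 = 13.
So 7 of 20 voters prefer Avon to Glendale.

7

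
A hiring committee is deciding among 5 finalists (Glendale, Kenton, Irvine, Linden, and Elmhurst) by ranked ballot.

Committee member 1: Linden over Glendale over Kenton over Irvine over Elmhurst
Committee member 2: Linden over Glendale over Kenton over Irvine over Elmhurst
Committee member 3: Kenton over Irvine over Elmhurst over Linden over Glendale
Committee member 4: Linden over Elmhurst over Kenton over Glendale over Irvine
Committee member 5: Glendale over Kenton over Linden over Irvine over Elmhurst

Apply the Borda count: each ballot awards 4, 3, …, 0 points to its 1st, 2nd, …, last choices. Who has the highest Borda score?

Linden

Borda scores:
  Glendale: 3 + 3 + 0 + 1 + 4 = 11
  Kenton: 2 + 2 + 4 + 2 + 3 = 13
  Irvine: 1 + 1 + 3 + 0 + 1 = 6
  Linden: 4 + 4 + 1 + 4 + 2 = 15
  Elmhurst: 0 + 0 + 2 + 3 + 0 = 5
Linden has the highest total.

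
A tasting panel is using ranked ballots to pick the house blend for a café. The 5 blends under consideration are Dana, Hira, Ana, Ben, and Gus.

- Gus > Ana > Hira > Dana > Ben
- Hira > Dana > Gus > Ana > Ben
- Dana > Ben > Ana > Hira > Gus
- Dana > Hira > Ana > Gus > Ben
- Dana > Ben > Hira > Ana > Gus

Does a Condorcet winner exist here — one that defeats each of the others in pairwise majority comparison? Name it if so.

Dana

Head-to-head results (5 voters total):
Dana vs Hira: Dana wins 3–2.
Dana vs Ana: Dana wins 4–1.
Dana vs Ben: Dana wins 5–0.
Dana vs Gus: Dana wins 4–1.
Hira vs Ana: Hira wins 3–2.
Hira vs Ben: Hira wins 3–2.
Hira vs Gus: Hira wins 4–1.
Ana vs Ben: Ana wins 3–2.
Ana vs Gus: Ana wins 3–2.
Ben vs Gus: Gus wins 3–2.
Dana beats each rival — Hira (3–2), Ana (4–1), Ben (5–0), Gus (4–1) — so Dana is the Condorcet winner.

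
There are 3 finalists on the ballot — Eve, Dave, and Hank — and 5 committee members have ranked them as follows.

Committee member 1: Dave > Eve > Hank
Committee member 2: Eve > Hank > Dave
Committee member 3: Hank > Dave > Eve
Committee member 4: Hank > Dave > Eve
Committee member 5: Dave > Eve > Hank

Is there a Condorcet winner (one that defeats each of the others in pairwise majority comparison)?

Head-to-head results (5 voters total):
Eve vs Dave: Dave wins 4–1.
Eve vs Hank: Eve wins 3–2.
Dave vs Hank: Hank wins 3–2.
No candidate beats all others: Eve beats Hank beats Dave beats Eve, a majority cycle.

No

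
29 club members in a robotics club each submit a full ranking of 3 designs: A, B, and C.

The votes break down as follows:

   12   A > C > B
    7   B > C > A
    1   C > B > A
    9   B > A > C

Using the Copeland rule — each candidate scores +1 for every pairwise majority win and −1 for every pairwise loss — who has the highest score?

Pairwise results:
  A vs B: B wins 17–12.
  A vs C: A wins 21–8.
  B vs C: B wins 16–13.
Copeland scores (wins − losses):
  A: 1 − 1 = 0
  B: 2 − 0 = 2
  C: 0 − 2 = -2
B has the best Copeland score.

B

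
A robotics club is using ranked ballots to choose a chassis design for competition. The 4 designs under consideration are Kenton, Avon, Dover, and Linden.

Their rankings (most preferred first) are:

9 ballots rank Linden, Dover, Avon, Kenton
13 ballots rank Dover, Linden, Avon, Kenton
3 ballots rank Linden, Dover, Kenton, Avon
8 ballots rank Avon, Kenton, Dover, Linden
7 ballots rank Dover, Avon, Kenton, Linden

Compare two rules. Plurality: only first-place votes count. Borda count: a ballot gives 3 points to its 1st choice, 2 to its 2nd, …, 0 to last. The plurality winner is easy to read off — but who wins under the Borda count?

Plurality first-place counts: Kenton 0, Avon 8, Dover 20, Linden 12 → Dover.
Borda totals: Kenton 26, Avon 60, Dover 92, Linden 62 → Dover.

Dover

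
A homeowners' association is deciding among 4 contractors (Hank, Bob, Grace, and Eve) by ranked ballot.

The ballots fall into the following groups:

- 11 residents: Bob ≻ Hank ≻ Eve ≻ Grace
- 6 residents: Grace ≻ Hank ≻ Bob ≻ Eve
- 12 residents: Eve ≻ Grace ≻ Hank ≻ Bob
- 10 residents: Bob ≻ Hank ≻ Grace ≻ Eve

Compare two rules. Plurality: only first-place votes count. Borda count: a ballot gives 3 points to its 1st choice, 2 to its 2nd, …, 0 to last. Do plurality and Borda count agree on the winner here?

Yes

Plurality first-place counts: Hank 0, Bob 21, Grace 6, Eve 12 → Bob.
Borda totals: Hank 66, Bob 69, Grace 52, Eve 47 → Bob.
The two rules agree on Bob.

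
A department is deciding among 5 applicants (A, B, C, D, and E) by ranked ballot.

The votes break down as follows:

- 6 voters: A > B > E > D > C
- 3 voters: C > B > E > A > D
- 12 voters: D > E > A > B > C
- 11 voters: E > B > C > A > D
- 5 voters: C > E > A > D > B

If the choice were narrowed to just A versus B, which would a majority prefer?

A

Ballots ranking A above B: 6+12+5 = 23.
Ballots ranking B above A: 3+11 = 14.
A wins the head-to-head, 23–14.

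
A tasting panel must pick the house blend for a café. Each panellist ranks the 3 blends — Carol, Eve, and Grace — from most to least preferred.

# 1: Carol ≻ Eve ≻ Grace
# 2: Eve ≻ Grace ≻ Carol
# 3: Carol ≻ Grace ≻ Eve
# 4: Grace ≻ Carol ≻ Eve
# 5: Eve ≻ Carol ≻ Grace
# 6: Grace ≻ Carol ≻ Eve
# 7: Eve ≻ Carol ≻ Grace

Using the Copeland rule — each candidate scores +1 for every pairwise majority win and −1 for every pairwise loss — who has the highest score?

Pairwise results:
  Carol vs Eve: Carol wins 4–3.
  Carol vs Grace: Carol wins 4–3.
  Eve vs Grace: Eve wins 4–3.
Copeland scores (wins − losses):
  Carol: 2 − 0 = 2
  Eve: 1 − 1 = 0
  Grace: 0 − 2 = -2
Carol has the best Copeland score.

Carol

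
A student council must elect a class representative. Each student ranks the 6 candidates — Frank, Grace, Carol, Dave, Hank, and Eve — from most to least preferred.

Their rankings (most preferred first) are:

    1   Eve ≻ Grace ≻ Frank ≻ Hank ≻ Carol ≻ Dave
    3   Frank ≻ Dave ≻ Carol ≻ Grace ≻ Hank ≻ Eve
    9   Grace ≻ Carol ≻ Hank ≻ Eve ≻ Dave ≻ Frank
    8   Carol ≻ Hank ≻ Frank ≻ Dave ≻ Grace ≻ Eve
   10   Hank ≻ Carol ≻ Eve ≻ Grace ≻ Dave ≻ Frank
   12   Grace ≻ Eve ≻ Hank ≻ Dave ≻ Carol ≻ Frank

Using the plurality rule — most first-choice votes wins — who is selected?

Grace

First-place vote totals:
  Frank: 3
  Grace: 21
  Carol: 8
  Dave: 0
  Hank: 10
  Eve: 1
Grace has the most first-place votes.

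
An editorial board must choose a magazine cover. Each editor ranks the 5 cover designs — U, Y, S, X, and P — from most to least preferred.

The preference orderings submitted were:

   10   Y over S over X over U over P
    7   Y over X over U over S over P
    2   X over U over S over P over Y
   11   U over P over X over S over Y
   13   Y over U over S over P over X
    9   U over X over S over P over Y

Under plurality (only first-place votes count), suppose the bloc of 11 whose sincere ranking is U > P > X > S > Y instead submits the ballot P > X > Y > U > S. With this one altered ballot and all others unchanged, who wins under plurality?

Y

First-place totals with the altered ballot: U 9, Y 30, S 0, X 2, P 11.
The winner is unchanged: still Y.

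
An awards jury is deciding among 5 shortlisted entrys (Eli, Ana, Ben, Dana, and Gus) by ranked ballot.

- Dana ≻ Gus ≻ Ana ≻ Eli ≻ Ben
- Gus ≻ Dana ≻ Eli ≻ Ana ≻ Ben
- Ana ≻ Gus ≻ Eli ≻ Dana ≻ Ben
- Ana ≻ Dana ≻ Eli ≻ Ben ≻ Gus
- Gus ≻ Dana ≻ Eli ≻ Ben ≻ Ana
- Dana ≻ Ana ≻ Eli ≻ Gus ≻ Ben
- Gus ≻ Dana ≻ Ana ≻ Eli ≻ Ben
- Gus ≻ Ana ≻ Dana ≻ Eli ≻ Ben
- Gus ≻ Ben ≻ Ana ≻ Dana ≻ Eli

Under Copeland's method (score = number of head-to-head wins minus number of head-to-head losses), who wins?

Gus

Pairwise results:
  Eli vs Ana: Ana wins 7–2.
  Eli vs Ben: Eli wins 8–1.
  Eli vs Dana: Dana wins 8–1.
  Eli vs Gus: Gus wins 7–2.
  Ana vs Ben: Ana wins 7–2.
  Ana vs Dana: Dana wins 5–4.
  Ana vs Gus: Gus wins 6–3.
  Ben vs Dana: Dana wins 8–1.
  Ben vs Gus: Gus wins 8–1.
  Dana vs Gus: Gus wins 6–3.
Copeland scores (wins − losses):
  Eli: 1 − 3 = -2
  Ana: 2 − 2 = 0
  Ben: 0 − 4 = -4
  Dana: 3 − 1 = 2
  Gus: 4 − 0 = 4
Gus has the best Copeland score.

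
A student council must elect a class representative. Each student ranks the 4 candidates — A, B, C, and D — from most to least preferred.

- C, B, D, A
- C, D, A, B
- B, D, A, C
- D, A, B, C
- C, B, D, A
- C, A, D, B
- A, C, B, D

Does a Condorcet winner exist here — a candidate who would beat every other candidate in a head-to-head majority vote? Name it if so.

Head-to-head results (7 voters total):
A vs B: A wins 4–3.
A vs C: C wins 4–3.
A vs D: D wins 5–2.
B vs C: C wins 5–2.
B vs D: B wins 4–3.
C vs D: C wins 5–2.
C beats each rival — A (4–3), B (5–2), D (5–2) — so C is the Condorcet winner.

C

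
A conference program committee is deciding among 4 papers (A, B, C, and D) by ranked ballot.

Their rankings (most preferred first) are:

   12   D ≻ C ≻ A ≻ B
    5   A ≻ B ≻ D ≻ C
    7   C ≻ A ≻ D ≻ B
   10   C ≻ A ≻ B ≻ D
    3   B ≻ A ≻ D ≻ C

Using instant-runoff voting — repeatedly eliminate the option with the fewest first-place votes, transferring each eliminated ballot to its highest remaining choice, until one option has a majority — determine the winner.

D

Round 1: C 17, D 12, A 5, B 3. B has the fewest and is eliminated.
Round 2: C 17, D 12, A 8. A has the fewest and is eliminated.
Round 3: D 20, C 17. D has a majority.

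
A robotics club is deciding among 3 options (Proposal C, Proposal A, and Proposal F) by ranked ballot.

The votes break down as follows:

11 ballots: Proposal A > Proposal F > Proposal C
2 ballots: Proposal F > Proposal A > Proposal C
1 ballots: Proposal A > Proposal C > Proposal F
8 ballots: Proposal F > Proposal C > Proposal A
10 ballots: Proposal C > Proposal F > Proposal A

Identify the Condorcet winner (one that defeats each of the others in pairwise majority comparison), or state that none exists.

Head-to-head results (32 voters total):
Proposal C vs Proposal A: Proposal C wins 18–14.
Proposal C vs Proposal F: Proposal F wins 21–11.
Proposal A vs Proposal F: Proposal F wins 20–12.
Proposal F beats each rival — Proposal C (21–11), Proposal A (20–12) — so Proposal F is the Condorcet winner.

Proposal F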